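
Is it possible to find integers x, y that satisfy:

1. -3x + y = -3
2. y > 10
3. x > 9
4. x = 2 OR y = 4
No

A contradictory subset is {y > 10, x > 9, x = 2 OR y = 4}. No integer assignment can satisfy these jointly:

  - y > 10: bounds one variable relative to a constant
  - x > 9: bounds one variable relative to a constant
  - x = 2 OR y = 4: forces a choice: either x = 2 or y = 4

Split on the disjunction (x = 2 OR y = 4):
  • If x = 2: this contradicts the bound x ≥ 10.
  • If y = 4: this contradicts the bound y ≥ 11.
Both branches are infeasible, so the system has no integer solution.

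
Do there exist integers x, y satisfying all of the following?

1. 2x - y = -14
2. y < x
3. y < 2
Yes

Take x = -15, y = -16. Substituting into each constraint:
  (1) 2(-15) + 16 = -14 ✓
  (2) -16 < -15 ✓
  (3) -16 < 2 ✓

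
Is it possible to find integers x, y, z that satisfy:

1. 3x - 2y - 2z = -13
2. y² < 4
Yes

Take x = 1, y = 0, z = 8. Substituting into each constraint:
  (1) 3(1) - 2(0) - 2(8) = -13 ✓
  (2) y² = (0)² = 0, and 0 < 4 ✓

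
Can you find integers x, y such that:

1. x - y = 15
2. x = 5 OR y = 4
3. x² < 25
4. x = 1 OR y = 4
No

The full constraint system is jointly infeasible over the integers. Each constraint and what it forces:

  - x - y = 15: is a linear equation tying the variables together
  - x = 5 OR y = 4: forces a choice: either x = 5 or y = 4
  - x² < 25: restricts x to |x| ≤ 4
  - x = 1 OR y = 4: forces a choice: either x = 1 or y = 4

The bounds confine x to {-4, -3, -2, -1, 0, 1, 2, 3, 4}. For each value, substitute into the equation:
  • x = -4: the equation forces y = -19, but neither branch of (x = 5 OR y = 4) holds.
  • x = -3: the equation forces y = -18, but neither branch of (x = 5 OR y = 4) holds.
  • x = -2: the equation forces y = -17, but neither branch of (x = 5 OR y = 4) holds.
  • x = -1: the equation forces y = -16, but neither branch of (x = 5 OR y = 4) holds.
  • x = 0: the equation forces y = -15, but neither branch of (x = 5 OR y = 4) holds.
  • x = 1: the equation forces y = -14, but neither branch of (x = 5 OR y = 4) holds.
  • x = 2: the equation forces y = -13, but neither branch of (x = 5 OR y = 4) holds.
  • x = 3: the equation forces y = -12, but neither branch of (x = 5 OR y = 4) holds.
  • x = 4: the equation forces y = -11, but neither branch of (x = 5 OR y = 4) holds.
Every case fails, so no integer solution exists.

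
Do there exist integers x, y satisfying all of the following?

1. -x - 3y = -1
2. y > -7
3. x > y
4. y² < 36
Yes

Take x = 1, y = 0. Substituting into each constraint:
  (1) (-1) - 3(0) = -1 ✓
  (2) 0 > -7 ✓
  (3) 1 > 0 ✓
  (4) y² = (0)² = 0, and 0 < 36 ✓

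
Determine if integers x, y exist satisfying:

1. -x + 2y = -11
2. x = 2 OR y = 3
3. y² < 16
Yes

Take x = 17, y = 3. Substituting into each constraint:
  (1) (-17) + 2(3) = -11 ✓
  (2) y = 3, target 3 ✓ (second branch holds)
  (3) y² = (3)² = 9, and 9 < 16 ✓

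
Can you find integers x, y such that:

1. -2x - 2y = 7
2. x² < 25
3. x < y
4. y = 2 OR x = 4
No

Even the single constraint (-2x - 2y = 7) is infeasible over the integers.

  - -2x - 2y = 7: every term on the left is divisible by 2, so the LHS ≡ 0 (mod 2), but the RHS 7 is not — no integer solution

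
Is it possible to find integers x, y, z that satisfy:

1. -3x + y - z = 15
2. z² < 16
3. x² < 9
Yes

Take x = 0, y = 17, z = 2. Substituting into each constraint:
  (1) -3(0) + 17 + (-2) = 15 ✓
  (2) z² = (2)² = 4, and 4 < 16 ✓
  (3) x² = (0)² = 0, and 0 < 9 ✓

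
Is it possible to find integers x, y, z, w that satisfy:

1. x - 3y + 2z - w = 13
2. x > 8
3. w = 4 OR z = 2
Yes

Take x = 9, y = 0, z = 2, w = 0. Substituting into each constraint:
  (1) 9 - 3(0) + 2(2) + 0 = 13 ✓
  (2) 9 > 8 ✓
  (3) z = 2, target 2 ✓ (second branch holds)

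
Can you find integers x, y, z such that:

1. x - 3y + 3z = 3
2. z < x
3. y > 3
Yes

Take x = 6, y = 6, z = 5. Substituting into each constraint:
  (1) 6 - 3(6) + 3(5) = 3 ✓
  (2) 5 < 6 ✓
  (3) 6 > 3 ✓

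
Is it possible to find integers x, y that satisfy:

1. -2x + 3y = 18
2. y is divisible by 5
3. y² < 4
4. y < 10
Yes

Take x = -9, y = 0. Substituting into each constraint:
  (1) -2(-9) + 3(0) = 18 ✓
  (2) 0 = 5 × 0, remainder 0 ✓
  (3) y² = (0)² = 0, and 0 < 4 ✓
  (4) 0 < 10 ✓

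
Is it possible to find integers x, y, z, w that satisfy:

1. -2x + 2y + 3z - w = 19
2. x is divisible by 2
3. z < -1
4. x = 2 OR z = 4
Yes

Take x = 2, y = 16, z = -3, w = 0. Substituting into each constraint:
  (1) -2(2) + 2(16) + 3(-3) + 0 = 19 ✓
  (2) 2 = 2 × 1, remainder 0 ✓
  (3) -3 < -1 ✓
  (4) x = 2, target 2 ✓ (first branch holds)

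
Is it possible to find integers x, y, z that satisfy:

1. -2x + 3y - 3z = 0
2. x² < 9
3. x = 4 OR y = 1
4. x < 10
Yes

Take x = 0, y = 1, z = 1. Substituting into each constraint:
  (1) -2(0) + 3(1) - 3(1) = 0 ✓
  (2) x² = (0)² = 0, and 0 < 9 ✓
  (3) y = 1, target 1 ✓ (second branch holds)
  (4) 0 < 10 ✓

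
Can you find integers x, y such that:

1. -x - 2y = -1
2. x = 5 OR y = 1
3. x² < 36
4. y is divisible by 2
Yes

Take x = 5, y = -2. Substituting into each constraint:
  (1) (-5) - 2(-2) = -1 ✓
  (2) x = 5, target 5 ✓ (first branch holds)
  (3) x² = (5)² = 25, and 25 < 36 ✓
  (4) -2 = 2 × -1, remainder 0 ✓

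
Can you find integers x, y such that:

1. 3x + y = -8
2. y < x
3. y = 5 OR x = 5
Yes

Take x = 5, y = -23. Substituting into each constraint:
  (1) 3(5) + (-23) = -8 ✓
  (2) -23 < 5 ✓
  (3) x = 5, target 5 ✓ (second branch holds)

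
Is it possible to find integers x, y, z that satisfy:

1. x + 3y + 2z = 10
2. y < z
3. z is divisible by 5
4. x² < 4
Yes

Take x = 1, y = -7, z = 15. Substituting into each constraint:
  (1) 1 + 3(-7) + 2(15) = 10 ✓
  (2) -7 < 15 ✓
  (3) 15 = 5 × 3, remainder 0 ✓
  (4) x² = (1)² = 1, and 1 < 4 ✓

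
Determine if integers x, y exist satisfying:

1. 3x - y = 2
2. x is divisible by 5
Yes

Take x = 0, y = -2. Substituting into each constraint:
  (1) 3(0) + 2 = 2 ✓
  (2) 0 = 5 × 0, remainder 0 ✓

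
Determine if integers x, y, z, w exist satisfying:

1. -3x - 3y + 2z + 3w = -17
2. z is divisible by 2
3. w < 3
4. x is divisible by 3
Yes

Take x = 0, y = 7, z = 2, w = 0. Substituting into each constraint:
  (1) -3(0) - 3(7) + 2(2) + 3(0) = -17 ✓
  (2) 2 = 2 × 1, remainder 0 ✓
  (3) 0 < 3 ✓
  (4) 0 = 3 × 0, remainder 0 ✓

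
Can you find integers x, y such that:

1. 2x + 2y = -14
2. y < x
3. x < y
No

A contradictory subset is {y < x, x < y}. No integer assignment can satisfy these jointly:

  - y < x: bounds one variable relative to another variable
  - x < y: bounds one variable relative to another variable

Direct contradiction: x > y and y > x cannot both hold.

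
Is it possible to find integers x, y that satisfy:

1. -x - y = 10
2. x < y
Yes

Take x = -6, y = -4. Substituting into each constraint:
  (1) 6 + 4 = 10 ✓
  (2) -6 < -4 ✓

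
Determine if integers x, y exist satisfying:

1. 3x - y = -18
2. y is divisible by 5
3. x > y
Yes

Take x = -11, y = -15. Substituting into each constraint:
  (1) 3(-11) + 15 = -18 ✓
  (2) -15 = 5 × -3, remainder 0 ✓
  (3) -11 > -15 ✓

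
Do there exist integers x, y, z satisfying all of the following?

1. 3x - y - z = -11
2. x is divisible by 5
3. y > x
Yes

Take x = 0, y = 1, z = 10. Substituting into each constraint:
  (1) 3(0) + (-1) + (-10) = -11 ✓
  (2) 0 = 5 × 0, remainder 0 ✓
  (3) 1 > 0 ✓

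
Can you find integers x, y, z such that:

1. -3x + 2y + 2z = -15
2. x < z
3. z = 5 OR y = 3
Yes

Take x = 23, y = 3, z = 24. Substituting into each constraint:
  (1) -3(23) + 2(3) + 2(24) = -15 ✓
  (2) 23 < 24 ✓
  (3) y = 3, target 3 ✓ (second branch holds)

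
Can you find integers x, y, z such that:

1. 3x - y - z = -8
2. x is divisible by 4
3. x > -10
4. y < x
Yes

Take x = 0, y = -1, z = 9. Substituting into each constraint:
  (1) 3(0) + 1 + (-9) = -8 ✓
  (2) 0 = 4 × 0, remainder 0 ✓
  (3) 0 > -10 ✓
  (4) -1 < 0 ✓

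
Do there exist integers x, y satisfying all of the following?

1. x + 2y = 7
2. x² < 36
Yes

Take x = -1, y = 4. Substituting into each constraint:
  (1) (-1) + 2(4) = 7 ✓
  (2) x² = (-1)² = 1, and 1 < 36 ✓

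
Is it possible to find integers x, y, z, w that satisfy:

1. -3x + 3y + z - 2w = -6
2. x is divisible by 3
Yes

Take x = 0, y = 0, z = -6, w = 0. Substituting into each constraint:
  (1) -3(0) + 3(0) + (-6) - 2(0) = -6 ✓
  (2) 0 = 3 × 0, remainder 0 ✓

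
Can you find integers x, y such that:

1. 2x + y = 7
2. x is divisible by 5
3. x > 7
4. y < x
Yes

Take x = 10, y = -13. Substituting into each constraint:
  (1) 2(10) + (-13) = 7 ✓
  (2) 10 = 5 × 2, remainder 0 ✓
  (3) 10 > 7 ✓
  (4) -13 < 10 ✓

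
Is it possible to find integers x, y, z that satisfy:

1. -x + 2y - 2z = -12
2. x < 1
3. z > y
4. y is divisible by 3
Yes

Take x = 0, y = 0, z = 6. Substituting into each constraint:
  (1) 0 + 2(0) - 2(6) = -12 ✓
  (2) 0 < 1 ✓
  (3) 6 > 0 ✓
  (4) 0 = 3 × 0, remainder 0 ✓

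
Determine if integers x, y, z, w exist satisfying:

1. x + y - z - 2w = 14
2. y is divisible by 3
Yes

Take x = 0, y = 0, z = -14, w = 0. Substituting into each constraint:
  (1) 0 + 0 + 14 - 2(0) = 14 ✓
  (2) 0 = 3 × 0, remainder 0 ✓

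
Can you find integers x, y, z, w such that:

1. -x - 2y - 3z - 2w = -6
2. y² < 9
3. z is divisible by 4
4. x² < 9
Yes

Take x = 2, y = 0, z = 0, w = 2. Substituting into each constraint:
  (1) (-2) - 2(0) - 3(0) - 2(2) = -6 ✓
  (2) y² = (0)² = 0, and 0 < 9 ✓
  (3) 0 = 4 × 0, remainder 0 ✓
  (4) x² = (2)² = 4, and 4 < 9 ✓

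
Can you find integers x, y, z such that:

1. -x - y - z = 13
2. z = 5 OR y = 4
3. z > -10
Yes

Take x = -18, y = 0, z = 5. Substituting into each constraint:
  (1) 18 + 0 + (-5) = 13 ✓
  (2) z = 5, target 5 ✓ (first branch holds)
  (3) 5 > -10 ✓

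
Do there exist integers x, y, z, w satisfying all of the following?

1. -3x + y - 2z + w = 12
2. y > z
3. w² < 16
Yes

Take x = -4, y = 2, z = 1, w = 0. Substituting into each constraint:
  (1) -3(-4) + 2 - 2(1) + 0 = 12 ✓
  (2) 2 > 1 ✓
  (3) w² = (0)² = 0, and 0 < 16 ✓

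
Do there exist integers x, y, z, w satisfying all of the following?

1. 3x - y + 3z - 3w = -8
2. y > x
Yes

Take x = 1, y = 2, z = -3, w = 0. Substituting into each constraint:
  (1) 3(1) + (-2) + 3(-3) - 3(0) = -8 ✓
  (2) 2 > 1 ✓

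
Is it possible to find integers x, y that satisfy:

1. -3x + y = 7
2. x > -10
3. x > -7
Yes

Take x = -2, y = 1. Substituting into each constraint:
  (1) -3(-2) + 1 = 7 ✓
  (2) -2 > -10 ✓
  (3) -2 > -7 ✓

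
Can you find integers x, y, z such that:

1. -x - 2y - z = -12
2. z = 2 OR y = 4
Yes

Take x = 3, y = 4, z = 1. Substituting into each constraint:
  (1) (-3) - 2(4) + (-1) = -12 ✓
  (2) y = 4, target 4 ✓ (second branch holds)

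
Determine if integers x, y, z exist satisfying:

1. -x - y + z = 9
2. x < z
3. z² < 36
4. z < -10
No

A contradictory subset is {z² < 36, z < -10}. No integer assignment can satisfy these jointly:

  - z² < 36: restricts z to |z| ≤ 5
  - z < -10: bounds one variable relative to a constant

Direct contradiction: the bounds on z require z ≥ -5 and z ≤ -11 simultaneously, which is empty.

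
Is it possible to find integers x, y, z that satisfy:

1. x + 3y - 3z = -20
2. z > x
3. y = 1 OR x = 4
Yes

Take x = 4, y = -3, z = 5. Substituting into each constraint:
  (1) 4 + 3(-3) - 3(5) = -20 ✓
  (2) 5 > 4 ✓
  (3) x = 4, target 4 ✓ (second branch holds)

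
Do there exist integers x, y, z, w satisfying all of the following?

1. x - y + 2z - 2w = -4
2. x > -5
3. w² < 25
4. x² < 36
Yes

Take x = 0, y = 0, z = 0, w = 2. Substituting into each constraint:
  (1) 0 + 0 + 2(0) - 2(2) = -4 ✓
  (2) 0 > -5 ✓
  (3) w² = (2)² = 4, and 4 < 25 ✓
  (4) x² = (0)² = 0, and 0 < 36 ✓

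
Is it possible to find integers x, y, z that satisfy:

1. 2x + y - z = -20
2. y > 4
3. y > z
Yes

Take x = -13, y = 6, z = 0. Substituting into each constraint:
  (1) 2(-13) + 6 + 0 = -20 ✓
  (2) 6 > 4 ✓
  (3) 6 > 0 ✓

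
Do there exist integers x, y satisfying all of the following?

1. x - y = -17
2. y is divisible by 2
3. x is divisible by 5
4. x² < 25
No

The full constraint system is jointly infeasible over the integers. Each constraint and what it forces:

  - x - y = -17: is a linear equation tying the variables together
  - y is divisible by 2: restricts y to multiples of 2
  - x is divisible by 5: restricts x to multiples of 5
  - x² < 25: restricts x to |x| ≤ 4

The bounds confine x to {0} with 5 | x. For each value, substitute into the equation:
  • x = 0: the equation forces y = 17, but 2 does not divide 17.
Every case fails, so no integer solution exists.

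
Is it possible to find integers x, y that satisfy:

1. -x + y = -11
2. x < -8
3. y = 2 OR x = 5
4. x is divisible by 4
No

A contradictory subset is {-x + y = -11, x < -8, y = 2 OR x = 5}. No integer assignment can satisfy these jointly:

  - -x + y = -11: is a linear equation tying the variables together
  - x < -8: bounds one variable relative to a constant
  - y = 2 OR x = 5: forces a choice: either y = 2 or x = 5

Split on the disjunction (y = 2 OR x = 5):
  • If y = 2: the equation forces x = 13, which contradicts the bound x ≤ -9.
  • If x = 5: this contradicts the bound x ≤ -9.
Both branches are infeasible, so the system has no integer solution.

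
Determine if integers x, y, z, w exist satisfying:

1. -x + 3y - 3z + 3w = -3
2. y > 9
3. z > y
Yes

Take x = 0, y = 10, z = 11, w = 0. Substituting into each constraint:
  (1) 0 + 3(10) - 3(11) + 3(0) = -3 ✓
  (2) 10 > 9 ✓
  (3) 11 > 10 ✓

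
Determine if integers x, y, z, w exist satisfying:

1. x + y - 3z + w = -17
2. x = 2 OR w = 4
Yes

Take x = 0, y = 0, z = 7, w = 4. Substituting into each constraint:
  (1) 0 + 0 - 3(7) + 4 = -17 ✓
  (2) w = 4, target 4 ✓ (second branch holds)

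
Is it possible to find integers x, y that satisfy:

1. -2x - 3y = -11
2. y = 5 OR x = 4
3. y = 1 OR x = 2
Yes

Take x = 4, y = 1. Substituting into each constraint:
  (1) -2(4) - 3(1) = -11 ✓
  (2) x = 4, target 4 ✓ (second branch holds)
  (3) y = 1, target 1 ✓ (first branch holds)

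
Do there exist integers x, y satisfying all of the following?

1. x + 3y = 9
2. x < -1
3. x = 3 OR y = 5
Yes

Take x = -6, y = 5. Substituting into each constraint:
  (1) (-6) + 3(5) = 9 ✓
  (2) -6 < -1 ✓
  (3) y = 5, target 5 ✓ (second branch holds)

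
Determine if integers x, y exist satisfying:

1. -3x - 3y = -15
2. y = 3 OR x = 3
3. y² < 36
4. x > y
Yes

Take x = 3, y = 2. Substituting into each constraint:
  (1) -3(3) - 3(2) = -15 ✓
  (2) x = 3, target 3 ✓ (second branch holds)
  (3) y² = (2)² = 4, and 4 < 36 ✓
  (4) 3 > 2 ✓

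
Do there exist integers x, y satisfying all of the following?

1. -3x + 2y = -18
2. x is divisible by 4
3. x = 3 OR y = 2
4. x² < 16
No

A contradictory subset is {-3x + 2y = -18, x = 3 OR y = 2}. No integer assignment can satisfy these jointly:

  - -3x + 2y = -18: is a linear equation tying the variables together
  - x = 3 OR y = 2: forces a choice: either x = 3 or y = 2

Split on the disjunction (x = 3 OR y = 2):
  • If x = 3: with x = 3, every remaining term of the linear equation is divisible by 2, so the left side is ≡ 0 (mod 2); but the right side -9 ≡ 1 (mod 2). No integers can satisfy it.
  • If y = 2: with y = 2, every remaining term of the linear equation is divisible by 3, so the left side is ≡ 0 (mod 3); but the right side -22 ≡ 2 (mod 3). No integers can satisfy it.
Both branches are infeasible, so the system has no integer solution.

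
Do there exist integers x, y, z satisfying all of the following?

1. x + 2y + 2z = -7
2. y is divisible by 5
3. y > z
Yes

Take x = -5, y = 0, z = -1. Substituting into each constraint:
  (1) (-5) + 2(0) + 2(-1) = -7 ✓
  (2) 0 = 5 × 0, remainder 0 ✓
  (3) 0 > -1 ✓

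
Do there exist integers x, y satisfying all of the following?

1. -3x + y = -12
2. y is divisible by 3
Yes

Take x = 4, y = 0. Substituting into each constraint:
  (1) -3(4) + 0 = -12 ✓
  (2) 0 = 3 × 0, remainder 0 ✓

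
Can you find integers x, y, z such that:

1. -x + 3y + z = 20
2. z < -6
Yes

Take x = -27, y = 0, z = -7. Substituting into each constraint:
  (1) 27 + 3(0) + (-7) = 20 ✓
  (2) -7 < -6 ✓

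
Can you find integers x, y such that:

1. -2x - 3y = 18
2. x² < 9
Yes

Take x = 0, y = -6. Substituting into each constraint:
  (1) -2(0) - 3(-6) = 18 ✓
  (2) x² = (0)² = 0, and 0 < 9 ✓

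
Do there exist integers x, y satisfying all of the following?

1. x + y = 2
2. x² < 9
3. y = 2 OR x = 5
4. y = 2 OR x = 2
Yes

Take x = 0, y = 2. Substituting into each constraint:
  (1) 0 + 2 = 2 ✓
  (2) x² = (0)² = 0, and 0 < 9 ✓
  (3) y = 2, target 2 ✓ (first branch holds)
  (4) y = 2, target 2 ✓ (first branch holds)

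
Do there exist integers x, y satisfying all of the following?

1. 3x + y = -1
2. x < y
Yes

Take x = -1, y = 2. Substituting into each constraint:
  (1) 3(-1) + 2 = -1 ✓
  (2) -1 < 2 ✓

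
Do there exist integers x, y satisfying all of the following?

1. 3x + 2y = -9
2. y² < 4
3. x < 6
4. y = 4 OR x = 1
No

A contradictory subset is {3x + 2y = -9, y² < 4, y = 4 OR x = 1}. No integer assignment can satisfy these jointly:

  - 3x + 2y = -9: is a linear equation tying the variables together
  - y² < 4: restricts y to |y| ≤ 1
  - y = 4 OR x = 1: forces a choice: either y = 4 or x = 1

Split on the disjunction (y = 4 OR x = 1):
  • If y = 4: this contradicts y² < 4, which requires |y| ≤ 1.
  • If x = 1: the equation forces y = -6, but y² < 4 requires |y| ≤ 1.
Both branches are infeasible, so the system has no integer solution.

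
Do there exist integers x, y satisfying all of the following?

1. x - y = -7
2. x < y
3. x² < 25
Yes

Take x = 0, y = 7. Substituting into each constraint:
  (1) 0 + (-7) = -7 ✓
  (2) 0 < 7 ✓
  (3) x² = (0)² = 0, and 0 < 25 ✓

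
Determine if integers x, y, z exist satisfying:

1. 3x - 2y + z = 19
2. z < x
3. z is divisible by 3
Yes

Take x = 1, y = -8, z = 0. Substituting into each constraint:
  (1) 3(1) - 2(-8) + 0 = 19 ✓
  (2) 0 < 1 ✓
  (3) 0 = 3 × 0, remainder 0 ✓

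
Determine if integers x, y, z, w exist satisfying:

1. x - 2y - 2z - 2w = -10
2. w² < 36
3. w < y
Yes

Take x = 0, y = 0, z = 6, w = -1. Substituting into each constraint:
  (1) 0 - 2(0) - 2(6) - 2(-1) = -10 ✓
  (2) w² = (-1)² = 1, and 1 < 36 ✓
  (3) -1 < 0 ✓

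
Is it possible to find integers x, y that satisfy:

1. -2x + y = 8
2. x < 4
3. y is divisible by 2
Yes

Take x = -4, y = 0. Substituting into each constraint:
  (1) -2(-4) + 0 = 8 ✓
  (2) -4 < 4 ✓
  (3) 0 = 2 × 0, remainder 0 ✓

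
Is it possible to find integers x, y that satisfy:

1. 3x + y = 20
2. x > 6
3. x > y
Yes

Take x = 7, y = -1. Substituting into each constraint:
  (1) 3(7) + (-1) = 20 ✓
  (2) 7 > 6 ✓
  (3) 7 > -1 ✓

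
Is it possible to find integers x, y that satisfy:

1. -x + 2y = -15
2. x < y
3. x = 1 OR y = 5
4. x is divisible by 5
No

A contradictory subset is {-x + 2y = -15, x < y, x = 1 OR y = 5}. No integer assignment can satisfy these jointly:

  - -x + 2y = -15: is a linear equation tying the variables together
  - x < y: bounds one variable relative to another variable
  - x = 1 OR y = 5: forces a choice: either x = 1 or y = 5

Split on the disjunction (x = 1 OR y = 5):
  • If x = 1: the equation forces y = -7, giving (x, y) = (1, -7), which violates y > x.
  • If y = 5: the equation forces x = 25, giving (y, x) = (5, 25), which violates y > x.
Both branches are infeasible, so the system has no integer solution.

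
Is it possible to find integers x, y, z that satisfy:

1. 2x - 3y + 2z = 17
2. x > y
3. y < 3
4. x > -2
Yes

Take x = 2, y = 1, z = 8. Substituting into each constraint:
  (1) 2(2) - 3(1) + 2(8) = 17 ✓
  (2) 2 > 1 ✓
  (3) 1 < 3 ✓
  (4) 2 > -2 ✓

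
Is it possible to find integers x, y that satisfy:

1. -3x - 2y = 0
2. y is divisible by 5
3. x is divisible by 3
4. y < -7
Yes

Take x = 30, y = -45. Substituting into each constraint:
  (1) -3(30) - 2(-45) = 0 ✓
  (2) -45 = 5 × -9, remainder 0 ✓
  (3) 30 = 3 × 10, remainder 0 ✓
  (4) -45 < -7 ✓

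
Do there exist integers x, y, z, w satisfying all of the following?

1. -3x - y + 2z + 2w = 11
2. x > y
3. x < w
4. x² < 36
Yes

Take x = 0, y = -1, z = 4, w = 1. Substituting into each constraint:
  (1) -3(0) + 1 + 2(4) + 2(1) = 11 ✓
  (2) 0 > -1 ✓
  (3) 0 < 1 ✓
  (4) x² = (0)² = 0, and 0 < 36 ✓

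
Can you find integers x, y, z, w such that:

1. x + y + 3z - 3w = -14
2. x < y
Yes

Take x = 0, y = 1, z = 0, w = 5. Substituting into each constraint:
  (1) 0 + 1 + 3(0) - 3(5) = -14 ✓
  (2) 0 < 1 ✓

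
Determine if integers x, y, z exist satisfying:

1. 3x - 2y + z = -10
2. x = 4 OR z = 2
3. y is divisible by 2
Yes

Take x = -4, y = 0, z = 2. Substituting into each constraint:
  (1) 3(-4) - 2(0) + 2 = -10 ✓
  (2) z = 2, target 2 ✓ (second branch holds)
  (3) 0 = 2 × 0, remainder 0 ✓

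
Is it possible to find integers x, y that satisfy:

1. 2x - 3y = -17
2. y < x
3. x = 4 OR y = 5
No

The full constraint system is jointly infeasible over the integers. Each constraint and what it forces:

  - 2x - 3y = -17: is a linear equation tying the variables together
  - y < x: bounds one variable relative to another variable
  - x = 4 OR y = 5: forces a choice: either x = 4 or y = 5

Split on the disjunction (x = 4 OR y = 5):
  • If x = 4: with x = 4, every remaining term of the linear equation is divisible by 3, so the left side is ≡ 0 (mod 3); but the right side -25 ≡ 2 (mod 3). No integers can satisfy it.
  • If y = 5: the equation forces x = -1, giving (y, x) = (5, -1), which violates x > y.
Both branches are infeasible, so the system has no integer solution.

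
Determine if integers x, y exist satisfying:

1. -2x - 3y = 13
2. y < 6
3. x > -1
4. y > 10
No

A contradictory subset is {y < 6, y > 10}. No integer assignment can satisfy these jointly:

  - y < 6: bounds one variable relative to a constant
  - y > 10: bounds one variable relative to a constant

Direct contradiction: the bounds on y require y ≥ 11 and y ≤ 5 simultaneously, which is empty.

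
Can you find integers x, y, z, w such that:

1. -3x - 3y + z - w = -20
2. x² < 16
Yes

Take x = 0, y = 7, z = 1, w = 0. Substituting into each constraint:
  (1) -3(0) - 3(7) + 1 + 0 = -20 ✓
  (2) x² = (0)² = 0, and 0 < 16 ✓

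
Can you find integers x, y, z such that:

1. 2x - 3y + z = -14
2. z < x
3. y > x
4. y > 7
Yes

Take x = 4, y = 8, z = 2. Substituting into each constraint:
  (1) 2(4) - 3(8) + 2 = -14 ✓
  (2) 2 < 4 ✓
  (3) 8 > 4 ✓
  (4) 8 > 7 ✓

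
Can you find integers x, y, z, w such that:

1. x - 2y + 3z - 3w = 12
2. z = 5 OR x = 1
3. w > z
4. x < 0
Yes

Take x = -1, y = -8, z = 5, w = 6. Substituting into each constraint:
  (1) (-1) - 2(-8) + 3(5) - 3(6) = 12 ✓
  (2) z = 5, target 5 ✓ (first branch holds)
  (3) 6 > 5 ✓
  (4) -1 < 0 ✓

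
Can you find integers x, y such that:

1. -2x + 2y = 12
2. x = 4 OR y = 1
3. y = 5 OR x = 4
Yes

Take x = 4, y = 10. Substituting into each constraint:
  (1) -2(4) + 2(10) = 12 ✓
  (2) x = 4, target 4 ✓ (first branch holds)
  (3) x = 4, target 4 ✓ (second branch holds)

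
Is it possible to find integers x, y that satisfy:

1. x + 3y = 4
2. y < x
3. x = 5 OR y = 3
No

The full constraint system is jointly infeasible over the integers. Each constraint and what it forces:

  - x + 3y = 4: is a linear equation tying the variables together
  - y < x: bounds one variable relative to another variable
  - x = 5 OR y = 3: forces a choice: either x = 5 or y = 3

Split on the disjunction (x = 5 OR y = 3):
  • If x = 5: with x = 5, every remaining term of the linear equation is divisible by 3, so the left side is ≡ 0 (mod 3); but the right side -1 ≡ 2 (mod 3). No integers can satisfy it.
  • If y = 3: the equation forces x = -5, giving (y, x) = (3, -5), which violates x > y.
Both branches are infeasible, so the system has no integer solution.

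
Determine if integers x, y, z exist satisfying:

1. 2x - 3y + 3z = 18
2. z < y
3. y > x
Yes

Take x = 12, y = 13, z = 11. Substituting into each constraint:
  (1) 2(12) - 3(13) + 3(11) = 18 ✓
  (2) 11 < 13 ✓
  (3) 13 > 12 ✓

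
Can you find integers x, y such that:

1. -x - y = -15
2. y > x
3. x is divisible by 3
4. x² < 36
Yes

Take x = 0, y = 15. Substituting into each constraint:
  (1) 0 + (-15) = -15 ✓
  (2) 15 > 0 ✓
  (3) 0 = 3 × 0, remainder 0 ✓
  (4) x² = (0)² = 0, and 0 < 36 ✓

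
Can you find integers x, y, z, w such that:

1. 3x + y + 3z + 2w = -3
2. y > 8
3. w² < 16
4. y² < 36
No

A contradictory subset is {y > 8, y² < 36}. No integer assignment can satisfy these jointly:

  - y > 8: bounds one variable relative to a constant
  - y² < 36: restricts y to |y| ≤ 5

Direct contradiction: the bounds on y require y ≥ 9 and y ≤ 5 simultaneously, which is empty.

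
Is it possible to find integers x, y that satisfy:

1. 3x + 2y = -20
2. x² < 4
Yes

Take x = 0, y = -10. Substituting into each constraint:
  (1) 3(0) + 2(-10) = -20 ✓
  (2) x² = (0)² = 0, and 0 < 4 ✓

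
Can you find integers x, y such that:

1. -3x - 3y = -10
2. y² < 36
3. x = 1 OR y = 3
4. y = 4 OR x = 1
No

Even the single constraint (-3x - 3y = -10) is infeasible over the integers.

  - -3x - 3y = -10: every term on the left is divisible by 3, so the LHS ≡ 0 (mod 3), but the RHS -10 is not — no integer solution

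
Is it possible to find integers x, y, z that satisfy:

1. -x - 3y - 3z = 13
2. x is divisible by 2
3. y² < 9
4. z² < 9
Yes

Take x = -16, y = 1, z = 0. Substituting into each constraint:
  (1) 16 - 3(1) - 3(0) = 13 ✓
  (2) -16 = 2 × -8, remainder 0 ✓
  (3) y² = (1)² = 1, and 1 < 9 ✓
  (4) z² = (0)² = 0, and 0 < 9 ✓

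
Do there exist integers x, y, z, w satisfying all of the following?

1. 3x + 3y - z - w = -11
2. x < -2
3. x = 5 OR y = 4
Yes

Take x = -3, y = 4, z = 0, w = 14. Substituting into each constraint:
  (1) 3(-3) + 3(4) + 0 + (-14) = -11 ✓
  (2) -3 < -2 ✓
  (3) y = 4, target 4 ✓ (second branch holds)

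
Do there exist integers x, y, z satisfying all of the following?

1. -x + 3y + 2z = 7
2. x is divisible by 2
Yes

Take x = 0, y = 1, z = 2. Substituting into each constraint:
  (1) 0 + 3(1) + 2(2) = 7 ✓
  (2) 0 = 2 × 0, remainder 0 ✓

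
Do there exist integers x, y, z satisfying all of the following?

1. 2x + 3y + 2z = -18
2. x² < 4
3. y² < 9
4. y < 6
Yes

Take x = 0, y = 0, z = -9. Substituting into each constraint:
  (1) 2(0) + 3(0) + 2(-9) = -18 ✓
  (2) x² = (0)² = 0, and 0 < 4 ✓
  (3) y² = (0)² = 0, and 0 < 9 ✓
  (4) 0 < 6 ✓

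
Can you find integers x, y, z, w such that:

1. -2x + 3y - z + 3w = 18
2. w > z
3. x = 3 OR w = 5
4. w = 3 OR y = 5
Yes

Take x = 3, y = 5, z = 0, w = 3. Substituting into each constraint:
  (1) -2(3) + 3(5) + 0 + 3(3) = 18 ✓
  (2) 3 > 0 ✓
  (3) x = 3, target 3 ✓ (first branch holds)
  (4) w = 3, target 3 ✓ (first branch holds)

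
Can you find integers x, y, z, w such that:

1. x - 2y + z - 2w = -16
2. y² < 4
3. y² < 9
Yes

Take x = 0, y = 0, z = 0, w = 8. Substituting into each constraint:
  (1) 0 - 2(0) + 0 - 2(8) = -16 ✓
  (2) y² = (0)² = 0, and 0 < 4 ✓
  (3) y² = (0)² = 0, and 0 < 9 ✓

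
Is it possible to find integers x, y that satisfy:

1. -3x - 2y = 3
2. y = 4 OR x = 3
Yes

Take x = 3, y = -6. Substituting into each constraint:
  (1) -3(3) - 2(-6) = 3 ✓
  (2) x = 3, target 3 ✓ (second branch holds)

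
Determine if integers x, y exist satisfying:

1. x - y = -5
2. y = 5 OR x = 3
Yes

Take x = 0, y = 5. Substituting into each constraint:
  (1) 0 + (-5) = -5 ✓
  (2) y = 5, target 5 ✓ (first branch holds)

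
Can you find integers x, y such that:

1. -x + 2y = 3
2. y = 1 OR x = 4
Yes

Take x = -1, y = 1. Substituting into each constraint:
  (1) 1 + 2(1) = 3 ✓
  (2) y = 1, target 1 ✓ (first branch holds)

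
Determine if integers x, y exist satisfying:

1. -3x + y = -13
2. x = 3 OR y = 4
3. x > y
Yes

Take x = 3, y = -4. Substituting into each constraint:
  (1) -3(3) + (-4) = -13 ✓
  (2) x = 3, target 3 ✓ (first branch holds)
  (3) 3 > -4 ✓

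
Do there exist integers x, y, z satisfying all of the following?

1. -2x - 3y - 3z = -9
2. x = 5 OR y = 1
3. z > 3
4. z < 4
No

A contradictory subset is {z > 3, z < 4}. No integer assignment can satisfy these jointly:

  - z > 3: bounds one variable relative to a constant
  - z < 4: bounds one variable relative to a constant

Direct contradiction: the bounds on z require z ≥ 4 and z ≤ 3 simultaneously, which is empty.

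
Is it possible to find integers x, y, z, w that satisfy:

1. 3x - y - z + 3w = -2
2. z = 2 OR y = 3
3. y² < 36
Yes

Take x = 0, y = 3, z = -1, w = 0. Substituting into each constraint:
  (1) 3(0) + (-3) + 1 + 3(0) = -2 ✓
  (2) y = 3, target 3 ✓ (second branch holds)
  (3) y² = (3)² = 9, and 9 < 36 ✓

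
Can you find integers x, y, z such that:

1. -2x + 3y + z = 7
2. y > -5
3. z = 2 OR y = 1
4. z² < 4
Yes

Take x = -2, y = 1, z = 0. Substituting into each constraint:
  (1) -2(-2) + 3(1) + 0 = 7 ✓
  (2) 1 > -5 ✓
  (3) y = 1, target 1 ✓ (second branch holds)
  (4) z² = (0)² = 0, and 0 < 4 ✓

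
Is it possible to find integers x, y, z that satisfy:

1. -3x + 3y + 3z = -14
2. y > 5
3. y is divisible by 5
No

Even the single constraint (-3x + 3y + 3z = -14) is infeasible over the integers.

  - -3x + 3y + 3z = -14: every term on the left is divisible by 3, so the LHS ≡ 0 (mod 3), but the RHS -14 is not — no integer solution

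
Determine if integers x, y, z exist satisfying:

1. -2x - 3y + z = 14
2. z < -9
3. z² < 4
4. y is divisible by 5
No

A contradictory subset is {z < -9, z² < 4}. No integer assignment can satisfy these jointly:

  - z < -9: bounds one variable relative to a constant
  - z² < 4: restricts z to |z| ≤ 1

Direct contradiction: the bounds on z require z ≥ -1 and z ≤ -10 simultaneously, which is empty.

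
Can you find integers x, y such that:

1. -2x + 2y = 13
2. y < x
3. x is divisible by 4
No

Even the single constraint (-2x + 2y = 13) is infeasible over the integers.

  - -2x + 2y = 13: every term on the left is divisible by 2, so the LHS ≡ 0 (mod 2), but the RHS 13 is not — no integer solution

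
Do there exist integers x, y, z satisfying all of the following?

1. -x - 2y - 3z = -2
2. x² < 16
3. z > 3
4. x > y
Yes

Take x = -2, y = -4, z = 4. Substituting into each constraint:
  (1) 2 - 2(-4) - 3(4) = -2 ✓
  (2) x² = (-2)² = 4, and 4 < 16 ✓
  (3) 4 > 3 ✓
  (4) -2 > -4 ✓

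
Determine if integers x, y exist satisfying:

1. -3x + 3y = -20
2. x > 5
No

Even the single constraint (-3x + 3y = -20) is infeasible over the integers.

  - -3x + 3y = -20: every term on the left is divisible by 3, so the LHS ≡ 0 (mod 3), but the RHS -20 is not — no integer solution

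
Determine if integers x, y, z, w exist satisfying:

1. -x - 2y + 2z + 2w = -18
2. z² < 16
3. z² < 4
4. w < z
Yes

Take x = 20, y = 0, z = 1, w = 0. Substituting into each constraint:
  (1) (-20) - 2(0) + 2(1) + 2(0) = -18 ✓
  (2) z² = (1)² = 1, and 1 < 16 ✓
  (3) z² = (1)² = 1, and 1 < 4 ✓
  (4) 0 < 1 ✓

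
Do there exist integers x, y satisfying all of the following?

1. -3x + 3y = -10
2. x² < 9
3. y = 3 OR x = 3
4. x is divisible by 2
No

Even the single constraint (-3x + 3y = -10) is infeasible over the integers.

  - -3x + 3y = -10: every term on the left is divisible by 3, so the LHS ≡ 0 (mod 3), but the RHS -10 is not — no integer solution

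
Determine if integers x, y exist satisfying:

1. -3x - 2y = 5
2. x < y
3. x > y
No

A contradictory subset is {x < y, x > y}. No integer assignment can satisfy these jointly:

  - x < y: bounds one variable relative to another variable
  - x > y: bounds one variable relative to another variable

Direct contradiction: y > x and x > y cannot both hold.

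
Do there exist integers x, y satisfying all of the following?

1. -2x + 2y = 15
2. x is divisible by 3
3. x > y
No

Even the single constraint (-2x + 2y = 15) is infeasible over the integers.

  - -2x + 2y = 15: every term on the left is divisible by 2, so the LHS ≡ 0 (mod 2), but the RHS 15 is not — no integer solution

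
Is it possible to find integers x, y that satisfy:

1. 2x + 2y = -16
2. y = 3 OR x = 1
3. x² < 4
Yes

Take x = 1, y = -9. Substituting into each constraint:
  (1) 2(1) + 2(-9) = -16 ✓
  (2) x = 1, target 1 ✓ (second branch holds)
  (3) x² = (1)² = 1, and 1 < 4 ✓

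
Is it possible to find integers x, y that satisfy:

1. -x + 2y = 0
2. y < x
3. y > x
No

A contradictory subset is {y < x, y > x}. No integer assignment can satisfy these jointly:

  - y < x: bounds one variable relative to another variable
  - y > x: bounds one variable relative to another variable

Direct contradiction: x > y and y > x cannot both hold.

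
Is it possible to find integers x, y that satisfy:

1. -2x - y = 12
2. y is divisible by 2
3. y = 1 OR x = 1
Yes

Take x = 1, y = -14. Substituting into each constraint:
  (1) -2(1) + 14 = 12 ✓
  (2) -14 = 2 × -7, remainder 0 ✓
  (3) x = 1, target 1 ✓ (second branch holds)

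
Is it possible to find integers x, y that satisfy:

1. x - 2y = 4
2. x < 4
Yes

Take x = 2, y = -1. Substituting into each constraint:
  (1) 2 - 2(-1) = 4 ✓
  (2) 2 < 4 ✓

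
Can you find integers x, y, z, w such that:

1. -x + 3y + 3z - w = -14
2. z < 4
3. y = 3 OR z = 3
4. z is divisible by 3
Yes

Take x = 23, y = 0, z = 3, w = 0. Substituting into each constraint:
  (1) (-23) + 3(0) + 3(3) + 0 = -14 ✓
  (2) 3 < 4 ✓
  (3) z = 3, target 3 ✓ (second branch holds)
  (4) 3 = 3 × 1, remainder 0 ✓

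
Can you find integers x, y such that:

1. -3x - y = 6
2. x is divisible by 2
Yes

Take x = 0, y = -6. Substituting into each constraint:
  (1) -3(0) + 6 = 6 ✓
  (2) 0 = 2 × 0, remainder 0 ✓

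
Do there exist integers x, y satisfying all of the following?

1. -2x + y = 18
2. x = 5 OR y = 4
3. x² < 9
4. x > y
No

A contradictory subset is {-2x + y = 18, x = 5 OR y = 4, x > y}. No integer assignment can satisfy these jointly:

  - -2x + y = 18: is a linear equation tying the variables together
  - x = 5 OR y = 4: forces a choice: either x = 5 or y = 4
  - x > y: bounds one variable relative to another variable

Split on the disjunction (x = 5 OR y = 4):
  • If x = 5: the equation forces y = 28, giving (x, y) = (5, 28), which violates x > y.
  • If y = 4: the equation forces x = -7, giving (y, x) = (4, -7), which violates x > y.
Both branches are infeasible, so the system has no integer solution.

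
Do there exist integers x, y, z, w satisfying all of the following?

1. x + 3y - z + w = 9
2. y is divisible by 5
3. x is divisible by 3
Yes

Take x = 0, y = 0, z = 0, w = 9. Substituting into each constraint:
  (1) 0 + 3(0) + 0 + 9 = 9 ✓
  (2) 0 = 5 × 0, remainder 0 ✓
  (3) 0 = 3 × 0, remainder 0 ✓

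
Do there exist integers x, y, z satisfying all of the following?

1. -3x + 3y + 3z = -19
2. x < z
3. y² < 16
No

Even the single constraint (-3x + 3y + 3z = -19) is infeasible over the integers.

  - -3x + 3y + 3z = -19: every term on the left is divisible by 3, so the LHS ≡ 0 (mod 3), but the RHS -19 is not — no integer solution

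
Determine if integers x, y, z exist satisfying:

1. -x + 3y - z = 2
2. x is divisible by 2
Yes

Take x = 0, y = 1, z = 1. Substituting into each constraint:
  (1) 0 + 3(1) + (-1) = 2 ✓
  (2) 0 = 2 × 0, remainder 0 ✓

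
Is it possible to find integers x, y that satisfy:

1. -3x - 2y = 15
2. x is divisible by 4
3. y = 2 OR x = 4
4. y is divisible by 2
No

A contradictory subset is {-3x - 2y = 15, y = 2 OR x = 4}. No integer assignment can satisfy these jointly:

  - -3x - 2y = 15: is a linear equation tying the variables together
  - y = 2 OR x = 4: forces a choice: either y = 2 or x = 4

Split on the disjunction (y = 2 OR x = 4):
  • If y = 2: with y = 2, every remaining term of the linear equation is divisible by 3, so the left side is ≡ 0 (mod 3); but the right side 19 ≡ 1 (mod 3). No integers can satisfy it.
  • If x = 4: with x = 4, every remaining term of the linear equation is divisible by 2, so the left side is ≡ 0 (mod 2); but the right side 27 ≡ 1 (mod 2). No integers can satisfy it.
Both branches are infeasible, so the system has no integer solution.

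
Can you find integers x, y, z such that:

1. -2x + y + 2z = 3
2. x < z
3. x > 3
Yes

Take x = 4, y = 1, z = 5. Substituting into each constraint:
  (1) -2(4) + 1 + 2(5) = 3 ✓
  (2) 4 < 5 ✓
  (3) 4 > 3 ✓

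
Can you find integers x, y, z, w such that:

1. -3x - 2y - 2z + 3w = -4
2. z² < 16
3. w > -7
Yes

Take x = 0, y = 2, z = 0, w = 0. Substituting into each constraint:
  (1) -3(0) - 2(2) - 2(0) + 3(0) = -4 ✓
  (2) z² = (0)² = 0, and 0 < 16 ✓
  (3) 0 > -7 ✓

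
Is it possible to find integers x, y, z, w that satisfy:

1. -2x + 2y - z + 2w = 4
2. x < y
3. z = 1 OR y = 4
Yes

Take x = 3, y = 4, z = -2, w = 0. Substituting into each constraint:
  (1) -2(3) + 2(4) + 2 + 2(0) = 4 ✓
  (2) 3 < 4 ✓
  (3) y = 4, target 4 ✓ (second branch holds)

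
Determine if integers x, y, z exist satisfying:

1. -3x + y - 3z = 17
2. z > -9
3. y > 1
Yes

Take x = -5, y = 2, z = 0. Substituting into each constraint:
  (1) -3(-5) + 2 - 3(0) = 17 ✓
  (2) 0 > -9 ✓
  (3) 2 > 1 ✓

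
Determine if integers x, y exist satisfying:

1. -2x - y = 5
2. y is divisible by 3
Yes

Take x = 2, y = -9. Substituting into each constraint:
  (1) -2(2) + 9 = 5 ✓
  (2) -9 = 3 × -3, remainder 0 ✓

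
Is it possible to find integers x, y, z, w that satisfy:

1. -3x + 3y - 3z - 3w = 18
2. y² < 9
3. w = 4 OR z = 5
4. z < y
Yes

Take x = -9, y = -1, z = -2, w = 4. Substituting into each constraint:
  (1) -3(-9) + 3(-1) - 3(-2) - 3(4) = 18 ✓
  (2) y² = (-1)² = 1, and 1 < 9 ✓
  (3) w = 4, target 4 ✓ (first branch holds)
  (4) -2 < -1 ✓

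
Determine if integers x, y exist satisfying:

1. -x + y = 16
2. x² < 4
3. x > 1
No

A contradictory subset is {x² < 4, x > 1}. No integer assignment can satisfy these jointly:

  - x² < 4: restricts x to |x| ≤ 1
  - x > 1: bounds one variable relative to a constant

Direct contradiction: the bounds on x require x ≥ 2 and x ≤ 1 simultaneously, which is empty.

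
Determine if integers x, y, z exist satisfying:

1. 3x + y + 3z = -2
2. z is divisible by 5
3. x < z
Yes

Take x = -1, y = 1, z = 0. Substituting into each constraint:
  (1) 3(-1) + 1 + 3(0) = -2 ✓
  (2) 0 = 5 × 0, remainder 0 ✓
  (3) -1 < 0 ✓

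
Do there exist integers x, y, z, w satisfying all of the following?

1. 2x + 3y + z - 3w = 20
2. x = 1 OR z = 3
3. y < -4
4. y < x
Yes

Take x = 1, y = -5, z = 0, w = -11. Substituting into each constraint:
  (1) 2(1) + 3(-5) + 0 - 3(-11) = 20 ✓
  (2) x = 1, target 1 ✓ (first branch holds)
  (3) -5 < -4 ✓
  (4) -5 < 1 ✓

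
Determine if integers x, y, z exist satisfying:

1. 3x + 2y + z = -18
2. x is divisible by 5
Yes

Take x = 0, y = 0, z = -18. Substituting into each constraint:
  (1) 3(0) + 2(0) + (-18) = -18 ✓
  (2) 0 = 5 × 0, remainder 0 ✓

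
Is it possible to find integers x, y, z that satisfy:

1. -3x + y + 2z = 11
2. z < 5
Yes

Take x = -3, y = 2, z = 0. Substituting into each constraint:
  (1) -3(-3) + 2 + 2(0) = 11 ✓
  (2) 0 < 5 ✓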